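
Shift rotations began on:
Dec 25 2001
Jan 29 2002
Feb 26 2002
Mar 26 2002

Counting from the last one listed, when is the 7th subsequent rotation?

All Tuesdays; the gaps (35, 28, 28) vary with month length.
This is the last Tuesday of each month.
Last Tuesday of April 2002: Apr 30 2002.
May 2002 ends with Tuesday May 28 2002.
June 2002 ends with Tuesday Jun 25 2002.
Last Tuesday of July 2002: Jul 30 2002.
Last Tuesday of August 2002: Aug 27 2002.
Last Tuesday of September 2002: Sep 24 2002.
Last Tuesday of October 2002: Oct 29 2002.

Oct 29 2002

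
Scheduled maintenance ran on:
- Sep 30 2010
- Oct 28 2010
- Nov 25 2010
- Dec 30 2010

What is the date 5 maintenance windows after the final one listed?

Every date is a Thursday; gaps 28, 28, 35 days.
Each is the last Thursday of its month (at least one falls on the 29th or later, ruling out '4th Thursday').
January 2011 ends with Thursday Jan 27 2011.
February 2011 ends with Thursday Feb 24 2011.
Last Thursday of March 2011: Mar 31 2011.
Last Thursday of April 2011: Apr 28 2011.
May 2011 ends with Thursday May 26 2011.

May 26 2011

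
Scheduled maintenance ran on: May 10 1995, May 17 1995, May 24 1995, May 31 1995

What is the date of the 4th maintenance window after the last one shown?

Jun 28 1995

Every event comes 7 days after the last (7, 7, 7).
May 31 1995 + 7 days = Jun 7 1995.
Jun 7 1995 + 7 days = Jun 14 1995.
Jun 14 1995 + 7 days = Jun 21 1995.
Jun 21 1995 + 7 days = Jun 28 1995.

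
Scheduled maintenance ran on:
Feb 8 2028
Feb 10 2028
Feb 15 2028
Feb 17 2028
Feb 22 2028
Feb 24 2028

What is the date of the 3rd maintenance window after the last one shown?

Gaps: 2, 5, 2, 5, 2 days — not constant, but cyclic with period 2.
The events fall on every Tuesday and Thursday.
Next Tuesday: Feb 29 2028.
Next Thursday: Mar 2 2028.
Next Tuesday: Mar 7 2028.

Mar 7 2028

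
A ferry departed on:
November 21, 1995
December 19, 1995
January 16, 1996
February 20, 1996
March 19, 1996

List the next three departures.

All dates are Tuesdays, 28, 28, 35, 28 days apart.
Specifically, the 3rd Tuesday of each month.
April 1996 — 3rd Tuesday is April 16, 1996.
May 1996 — 3rd Tuesday is May 21, 1996.
June 1996 — 3rd Tuesday is June 18, 1996.

April 16, 1996; May 21, 1996; June 18, 1996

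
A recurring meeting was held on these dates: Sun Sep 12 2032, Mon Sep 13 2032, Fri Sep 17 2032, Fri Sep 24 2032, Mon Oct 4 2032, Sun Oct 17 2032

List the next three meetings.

The spacing grows by 3 each time: 1, 4, 7, 10, 13 days.
Next gap: 16 days. Sun Oct 17 2032 + 16 days = Tue Nov 2 2032.
Next gap: 19 days. Tue Nov 2 2032 + 19 days = Sun Nov 21 2032.
Next gap: 22 days. Sun Nov 21 2032 + 22 days = Mon Dec 13 2032.

Tue Nov 2 2032, Sun Nov 21 2032, Mon Dec 13 2032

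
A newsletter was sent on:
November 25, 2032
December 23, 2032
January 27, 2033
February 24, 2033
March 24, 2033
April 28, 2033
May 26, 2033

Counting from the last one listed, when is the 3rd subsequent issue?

These are Thursdays at 28- or 35-day spacing (28, 35, 28, 28, 35, 28).
The pattern: 4th Thursday of the month.
June 2033 — 4th Thursday is June 23, 2033.
4th Thursday of July 2033: July 28, 2033.
August 2033 — 4th Thursday is August 25, 2033.

August 25, 2033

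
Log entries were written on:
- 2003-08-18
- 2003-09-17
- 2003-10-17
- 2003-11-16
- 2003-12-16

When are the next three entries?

2004-01-15, 2004-02-14, 2004-03-15

Every event comes 30 days after the last (30, 30, 30, 30).
2003-12-16 + 30 days = 2004-01-15.
2004-01-15 + 30 days = 2004-02-14.
2004-02-14 + 30 days = 2004-03-15.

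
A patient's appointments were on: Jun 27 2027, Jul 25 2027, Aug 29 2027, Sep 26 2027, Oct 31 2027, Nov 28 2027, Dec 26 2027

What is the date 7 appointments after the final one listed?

These are Sundays with 28, 35, 28, 35, 28, 28-day gaps.
Each is the final Sunday of its month — Aug 29 2027 is past the 28th, so '4th Sunday' doesn't fit.
January 2028 ends with Sunday Jan 30 2028.
February 2028 ends with Sunday Feb 27 2028.
March 2028 ends with Sunday Mar 26 2028.
Last Sunday of April 2028: Apr 30 2028.
Last Sunday of May 2028: May 28 2028.
June 2028 ends with Sunday Jun 25 2028.
Last Sunday of July 2028: Jul 30 2028.

Jul 30 2028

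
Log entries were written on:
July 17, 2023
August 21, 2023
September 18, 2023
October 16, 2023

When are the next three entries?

November 20, 2023; December 18, 2023; January 15, 2024

Gaps: 35, 28, 28 days — a mix of 28 and 35. Every date is a Monday.
Each is the 3rd Monday of its month.
3rd Monday of November 2023: November 20, 2023.
December 2023 — 3rd Monday is December 18, 2023.
3rd Monday of January 2024: January 15, 2024.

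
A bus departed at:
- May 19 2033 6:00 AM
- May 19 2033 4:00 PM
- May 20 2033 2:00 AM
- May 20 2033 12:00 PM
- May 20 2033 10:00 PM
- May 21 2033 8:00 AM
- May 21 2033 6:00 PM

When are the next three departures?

Gaps: 10, 10, 10, 10, 10, 10 hours — each event is 10 hours after the previous one.
May 21 2033 6:00 PM + 10 h = May 22 2033 4:00 AM.
May 22 2033 4:00 AM + 10 h = May 22 2033 2:00 PM.
May 22 2033 2:00 PM + 10 h = May 23 2033 12:00 AM.

May 22 2033 4:00 AM, May 22 2033 2:00 PM, May 23 2033 12:00 AM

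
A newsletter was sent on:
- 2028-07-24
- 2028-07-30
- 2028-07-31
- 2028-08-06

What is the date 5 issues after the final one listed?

Gaps: 6, 1, 6 days — not constant, but cyclic with period 2.
The events fall on every Monday and Sunday.
Next Monday: 2028-08-07.
The following Sunday is 2028-08-13.
Next Monday: 2028-08-14.
Next Sunday: 2028-08-20.
Next Monday: 2028-08-21.

2028-08-21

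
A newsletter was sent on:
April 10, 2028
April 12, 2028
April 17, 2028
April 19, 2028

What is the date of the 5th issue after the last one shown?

Gaps: 2, 5, 2 days — not constant, but cyclic with period 2.
The events fall on every Monday and Wednesday.
The following Monday is April 24, 2028.
Next Wednesday: April 26, 2028.
The following Monday is May 1, 2028.
Next Wednesday: May 3, 2028.
The following Monday is May 8, 2028.

May 8, 2028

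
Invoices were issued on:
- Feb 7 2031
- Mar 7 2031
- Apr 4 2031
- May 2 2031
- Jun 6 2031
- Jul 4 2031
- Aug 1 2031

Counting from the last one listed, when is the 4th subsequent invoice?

These are Fridays at 28- or 35-day spacing (28, 28, 28, 35, 28, 28).
The pattern: 1st Friday of the month.
September 2031 — 1st Friday is Sep 5 2031.
October 2031 — 1st Friday is Oct 3 2031.
1st Friday of November 2031: Nov 7 2031.
1st Friday of December 2031: Dec 5 2031.

Dec 5 2031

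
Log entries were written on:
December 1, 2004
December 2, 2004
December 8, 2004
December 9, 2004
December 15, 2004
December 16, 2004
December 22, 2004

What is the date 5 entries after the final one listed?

January 6, 2005

The gap pattern 1, 6, 1, 6, 1, 6 repeats every 2 events.
These are the Wednesdays and Thursdays of each week.
The following Thursday is December 23, 2004.
The following Wednesday is December 29, 2004.
Next Thursday: December 30, 2004.
The following Wednesday is January 5, 2005.
The following Thursday is January 6, 2005.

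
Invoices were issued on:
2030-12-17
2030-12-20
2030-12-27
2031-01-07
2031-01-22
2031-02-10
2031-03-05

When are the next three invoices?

Intervals are 3, 7, 11, 15, 19, 23 days — an arithmetic progression with common difference 4.
Next gap: 27 days. 2031-03-05 + 27 days = 2031-04-01.
Next gap: 31 days. 2031-04-01 + 31 days = 2031-05-02.
Next gap: 35 days. 2031-05-02 + 35 days = 2031-06-06.

2031-04-01, 2031-05-02, 2031-06-06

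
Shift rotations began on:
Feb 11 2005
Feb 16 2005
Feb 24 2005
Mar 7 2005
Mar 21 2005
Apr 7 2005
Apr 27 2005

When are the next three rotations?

May 20 2005, Jun 15 2005, Jul 14 2005

The spacing grows by 3 each time: 5, 8, 11, 14, 17, 20 days.
Next gap: 23 days. Apr 27 2005 + 23 days = May 20 2005.
Next gap: 26 days. May 20 2005 + 26 days = Jun 15 2005.
Next gap: 29 days. Jun 15 2005 + 29 days = Jul 14 2005.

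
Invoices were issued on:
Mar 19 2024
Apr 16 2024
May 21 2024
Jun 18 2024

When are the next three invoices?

Gaps: 28, 35, 28 days — a mix of 28 and 35. Every date is a Tuesday.
Each is the 3rd Tuesday of its month.
July 2024 — 3rd Tuesday is Jul 16 2024.
August 2024 — 3rd Tuesday is Aug 20 2024.
September 2024 — 3rd Tuesday is Sep 17 2024.

Jul 16 2024, Aug 20 2024, Sep 17 2024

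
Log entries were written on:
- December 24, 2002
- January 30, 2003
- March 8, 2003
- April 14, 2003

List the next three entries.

May 21, 2003; June 27, 2003; August 3, 2003

Gaps between consecutive events: 37, 37, 37 days — a constant 37-day interval.
April 14, 2003 + 37 days = May 21, 2003.
May 21, 2003 + 37 days = June 27, 2003.
June 27, 2003 + 37 days = August 3, 2003.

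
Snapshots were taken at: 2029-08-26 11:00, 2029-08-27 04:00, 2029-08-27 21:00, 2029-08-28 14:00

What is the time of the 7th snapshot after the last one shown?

2029-09-02 13:00

Gaps: 17, 17, 17 hours — each event is 17 hours after the previous one.
2029-08-28 14:00 + 17 h = 2029-08-29 07:00.
2029-08-29 07:00 + 17 h = 2029-08-30 00:00.
2029-08-30 00:00 + 17 h = 2029-08-30 17:00.
2029-08-30 17:00 + 17 h = 2029-08-31 10:00.
2029-08-31 10:00 + 17 h = 2029-09-01 03:00.
2029-09-01 03:00 + 17 h = 2029-09-01 20:00.
2029-09-01 20:00 + 17 h = 2029-09-02 13:00.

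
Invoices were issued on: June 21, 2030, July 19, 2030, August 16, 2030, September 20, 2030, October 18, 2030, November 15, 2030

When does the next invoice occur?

December 20, 2030

These are Fridays at 28- or 35-day spacing (28, 28, 35, 28, 28).
The pattern: 3rd Friday of the month.
December 2030 — 3rd Friday is December 20, 2030.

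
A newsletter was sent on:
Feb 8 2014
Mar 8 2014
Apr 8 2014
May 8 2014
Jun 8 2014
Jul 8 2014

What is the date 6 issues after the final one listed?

Jan 8 2015

The day-of-month is always 8 (28, 31, 30, 31, 30 days between events).
So this recurs on the 8th of each month.
August 2014: Aug 8 2014.
September 2014: Sep 8 2014.
October 2014: Oct 8 2014.
November 2014: Nov 8 2014.
December 2014: Dec 8 2014.
January 2015: Jan 8 2015.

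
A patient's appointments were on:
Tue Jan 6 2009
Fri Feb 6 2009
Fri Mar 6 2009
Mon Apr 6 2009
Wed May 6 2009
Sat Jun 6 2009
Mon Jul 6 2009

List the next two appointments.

Thu Aug 6 2009, Sun Sep 6 2009

Each date is the 6th; the gaps (31, 28, 31, 30, 31, 30) track the month lengths.
The rule is the 6th of each month.
Next: August 2009 → Thu Aug 6 2009.
September 2009: Sun Sep 6 2009.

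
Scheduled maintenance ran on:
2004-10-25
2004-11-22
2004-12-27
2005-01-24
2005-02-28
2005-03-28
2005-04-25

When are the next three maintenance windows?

2005-05-23, 2005-06-27, 2005-07-25

Gaps: 28, 35, 28, 35, 28, 28 days — a mix of 28 and 35. Every date is a Monday.
Each is the 4th Monday of its month.
May 2005 — 4th Monday is 2005-05-23.
4th Monday of June 2005: 2005-06-27.
4th Monday of July 2005: 2005-07-25.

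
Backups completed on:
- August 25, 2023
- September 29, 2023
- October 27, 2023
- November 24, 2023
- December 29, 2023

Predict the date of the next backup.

All Fridays; the gaps (35, 28, 28, 35) vary with month length.
This is the last Friday of each month.
January 2024 ends with Friday January 26, 2024.

January 26, 2024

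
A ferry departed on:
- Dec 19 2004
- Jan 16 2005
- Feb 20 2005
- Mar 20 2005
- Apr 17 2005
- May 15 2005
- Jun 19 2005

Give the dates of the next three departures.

Jul 17 2005, Aug 21 2005, Sep 18 2005

These are Sundays at 28- or 35-day spacing (28, 35, 28, 28, 28, 35).
The pattern: 3rd Sunday of the month.
July 2005 — 3rd Sunday is Jul 17 2005.
August 2005 — 3rd Sunday is Aug 21 2005.
3rd Sunday of September 2005: Sep 18 2005.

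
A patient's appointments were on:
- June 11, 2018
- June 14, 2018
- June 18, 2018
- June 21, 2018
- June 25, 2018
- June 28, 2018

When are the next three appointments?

July 2, 2018; July 5, 2018; July 9, 2018

The gap pattern 3, 4, 3, 4, 3 repeats every 2 events.
These are the Mondays and Thursdays of each week.
Next Monday: July 2, 2018.
The following Thursday is July 5, 2018.
The following Monday is July 9, 2018.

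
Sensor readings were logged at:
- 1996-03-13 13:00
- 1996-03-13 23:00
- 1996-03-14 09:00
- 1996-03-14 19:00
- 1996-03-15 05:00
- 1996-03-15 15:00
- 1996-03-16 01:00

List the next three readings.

1996-03-16 11:00, 1996-03-16 21:00, 1996-03-17 07:00

Gaps: 10, 10, 10, 10, 10, 10 hours — each event is 10 hours after the previous one.
1996-03-16 01:00 + 10 h = 1996-03-16 11:00.
1996-03-16 11:00 + 10 h = 1996-03-16 21:00.
1996-03-16 21:00 + 10 h = 1996-03-17 07:00.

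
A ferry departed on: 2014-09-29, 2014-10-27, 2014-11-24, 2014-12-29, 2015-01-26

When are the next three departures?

These are Mondays with 28, 28, 35, 28-day gaps.
Each is the final Monday of its month — 2014-09-29 is past the 28th, so '4th Monday' doesn't fit.
February 2015 ends with Monday 2015-02-23.
Last Monday of March 2015: 2015-03-30.
Last Monday of April 2015: 2015-04-27.

2015-02-23, 2015-03-30, 2015-04-27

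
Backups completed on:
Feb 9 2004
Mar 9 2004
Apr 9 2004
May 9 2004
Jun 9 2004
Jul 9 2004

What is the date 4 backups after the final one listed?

Gaps: 29, 31, 30, 31, 30 days — not constant. Every event is on the 9th of the month.
Pattern: the 9th of each month.
Next: August 2004 → Aug 9 2004.
Next: September 2004 → Sep 9 2004.
Next: October 2004 → Oct 9 2004.
Next: November 2004 → Nov 9 2004.

Nov 9 2004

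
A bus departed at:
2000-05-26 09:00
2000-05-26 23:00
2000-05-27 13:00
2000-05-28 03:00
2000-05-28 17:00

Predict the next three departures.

The interval is a steady 14 hours (14, 14, 14, 14).
2000-05-28 17:00 + 14 h = 2000-05-29 07:00.
2000-05-29 07:00 + 14 h = 2000-05-29 21:00.
2000-05-29 21:00 + 14 h = 2000-05-30 11:00.

2000-05-29 07:00, 2000-05-29 21:00, 2000-05-30 11:00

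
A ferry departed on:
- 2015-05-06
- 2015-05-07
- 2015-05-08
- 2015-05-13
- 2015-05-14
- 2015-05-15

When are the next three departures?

2015-05-20, 2015-05-21, 2015-05-22

Every event lands on a Wednesday or Thursday or Friday (gaps cycle 1, 1, 5, 1, 1).
So the schedule is: every Wednesday, Thursday and Friday.
The following Wednesday is 2015-05-20.
The following Thursday is 2015-05-21.
Next Friday: 2015-05-22.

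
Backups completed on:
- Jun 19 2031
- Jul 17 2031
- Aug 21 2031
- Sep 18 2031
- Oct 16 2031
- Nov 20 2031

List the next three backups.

All dates are Thursdays, 28, 35, 28, 28, 35 days apart.
Specifically, the 3rd Thursday of each month.
3rd Thursday of December 2031: Dec 18 2031.
3rd Thursday of January 2032: Jan 15 2032.
February 2032 — 3rd Thursday is Feb 19 2032.

Dec 18 2031, Jan 15 2032, Feb 19 2032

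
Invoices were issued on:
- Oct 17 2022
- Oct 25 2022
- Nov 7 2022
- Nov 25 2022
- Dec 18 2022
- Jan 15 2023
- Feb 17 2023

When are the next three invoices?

Mar 27 2023, May 9 2023, Jun 26 2023

Gaps: 8, 13, 18, 23, 28, 33 days — each gap is 5 larger than the previous one.
Next gap: 38 days. Feb 17 2023 + 38 days = Mar 27 2023.
Next gap: 43 days. Mar 27 2023 + 43 days = May 9 2023.
Next gap: 48 days. May 9 2023 + 48 days = Jun 26 2023.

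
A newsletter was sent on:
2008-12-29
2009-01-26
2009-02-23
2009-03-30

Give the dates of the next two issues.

These are Mondays with 28, 28, 35-day gaps.
Each is the final Monday of its month — 2008-12-29 is past the 28th, so '4th Monday' doesn't fit.
Last Monday of April 2009: 2009-04-27.
May 2009 ends with Monday 2009-05-25.

2009-04-27, 2009-05-25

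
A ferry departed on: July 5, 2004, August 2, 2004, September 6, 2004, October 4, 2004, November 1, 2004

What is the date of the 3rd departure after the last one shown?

These are Mondays at 28- or 35-day spacing (28, 35, 28, 28).
The pattern: 1st Monday of the month.
1st Monday of December 2004: December 6, 2004.
January 2005 — 1st Monday is January 3, 2005.
February 2005 — 1st Monday is February 7, 2005.

February 7, 2005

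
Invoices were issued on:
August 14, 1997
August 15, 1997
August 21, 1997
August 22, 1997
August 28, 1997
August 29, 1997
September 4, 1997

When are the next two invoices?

Every event lands on a Thursday or Friday (gaps cycle 1, 6, 1, 6, 1, 6).
So the schedule is: every Thursday and Friday.
The following Friday is September 5, 1997.
Next Thursday: September 11, 1997.

September 5, 1997; September 11, 1997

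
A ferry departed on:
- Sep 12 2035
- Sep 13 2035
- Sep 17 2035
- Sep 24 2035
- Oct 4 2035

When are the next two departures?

Oct 17 2035, Nov 2 2035

The spacing grows by 3 each time: 1, 4, 7, 10 days.
Next gap: 13 days. Oct 4 2035 + 13 days = Oct 17 2035.
Next gap: 16 days. Oct 17 2035 + 16 days = Nov 2 2035.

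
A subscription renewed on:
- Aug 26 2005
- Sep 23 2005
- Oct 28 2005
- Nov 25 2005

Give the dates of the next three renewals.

All dates are Fridays, 28, 35, 28 days apart.
Specifically, the 4th Friday of each month.
4th Friday of December 2005: Dec 23 2005.
January 2006 — 4th Friday is Jan 27 2006.
February 2006 — 4th Friday is Feb 24 2006.

Dec 23 2005, Jan 27 2006, Feb 24 2006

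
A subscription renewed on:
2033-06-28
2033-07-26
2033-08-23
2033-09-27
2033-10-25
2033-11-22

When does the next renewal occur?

Gaps: 28, 28, 35, 28, 28 days — a mix of 28 and 35. Every date is a Tuesday.
Each is the 4th Tuesday of its month.
December 2033 — 4th Tuesday is 2033-12-27.

2033-12-27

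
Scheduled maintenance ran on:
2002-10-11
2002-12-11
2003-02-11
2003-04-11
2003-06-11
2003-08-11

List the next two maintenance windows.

Each date is the 11th; the gaps (61, 62, 59, 61, 61) track the month lengths.
The rule is the 11th of every 2 months.
Next: October 2003 → 2003-10-11.
Next: December 2003 → 2003-12-11.

2003-10-11, 2003-12-11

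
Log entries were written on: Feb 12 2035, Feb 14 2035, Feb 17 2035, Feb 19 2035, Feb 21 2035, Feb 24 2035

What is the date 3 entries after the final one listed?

Mar 3 2035

Gaps: 2, 3, 2, 2, 3 days — not constant, but cyclic with period 3.
The events fall on every Monday, Wednesday and Saturday.
Next Monday: Feb 26 2035.
The following Wednesday is Feb 28 2035.
The following Saturday is Mar 3 2035.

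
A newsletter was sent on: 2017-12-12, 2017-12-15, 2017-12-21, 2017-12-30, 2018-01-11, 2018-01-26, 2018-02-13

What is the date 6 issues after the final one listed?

Gaps: 3, 6, 9, 12, 15, 18 days — each gap is 3 larger than the previous one.
Next gap: 21 days. 2018-02-13 + 21 days = 2018-03-06.
Next gap: 24 days. 2018-03-06 + 24 days = 2018-03-30.
Next gap: 27 days. 2018-03-30 + 27 days = 2018-04-26.
Next gap: 30 days. 2018-04-26 + 30 days = 2018-05-26.
Next gap: 33 days. 2018-05-26 + 33 days = 2018-06-28.
Next gap: 36 days. 2018-06-28 + 36 days = 2018-08-03.

2018-08-03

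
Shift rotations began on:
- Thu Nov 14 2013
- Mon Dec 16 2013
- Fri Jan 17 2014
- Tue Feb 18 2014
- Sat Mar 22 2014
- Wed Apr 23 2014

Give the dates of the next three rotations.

Every event comes 32 days after the last (32, 32, 32, 32, 32).
Wed Apr 23 2014 + 32 days = Sun May 25 2014.
Sun May 25 2014 + 32 days = Thu Jun 26 2014.
Thu Jun 26 2014 + 32 days = Mon Jul 28 2014.

Sun May 25 2014, Thu Jun 26 2014, Mon Jul 28 2014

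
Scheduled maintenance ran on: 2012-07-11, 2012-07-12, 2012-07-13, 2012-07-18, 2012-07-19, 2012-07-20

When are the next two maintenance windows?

Every event lands on a Wednesday or Thursday or Friday (gaps cycle 1, 1, 5, 1, 1).
So the schedule is: every Wednesday, Thursday and Friday.
Next Wednesday: 2012-07-25.
Next Thursday: 2012-07-26.

2012-07-25, 2012-07-26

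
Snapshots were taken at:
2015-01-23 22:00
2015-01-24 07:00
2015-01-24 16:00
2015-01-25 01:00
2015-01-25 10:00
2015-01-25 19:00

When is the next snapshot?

Gaps: 9, 9, 9, 9, 9 hours — each event is 9 hours after the previous one.
2015-01-25 19:00 + 9 h = 2015-01-26 04:00.

2015-01-26 04:00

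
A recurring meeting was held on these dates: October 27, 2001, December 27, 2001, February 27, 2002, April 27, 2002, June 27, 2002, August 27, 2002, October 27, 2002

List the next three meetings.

December 27, 2002; February 27, 2003; April 27, 2003

Each date is the 27th; the gaps (61, 62, 59, 61, 61, 61) track the month lengths.
The rule is the 27th of every 2 months.
Next: December 2002 → December 27, 2002.
Next: February 2003 → February 27, 2003.
April 2003: April 27, 2003.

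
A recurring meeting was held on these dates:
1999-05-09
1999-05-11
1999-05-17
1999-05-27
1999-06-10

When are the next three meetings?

1999-06-28, 1999-07-20, 1999-08-15

Intervals are 2, 6, 10, 14 days — an arithmetic progression with common difference 4.
Next gap: 18 days. 1999-06-10 + 18 days = 1999-06-28.
Next gap: 22 days. 1999-06-28 + 22 days = 1999-07-20.
Next gap: 26 days. 1999-07-20 + 26 days = 1999-08-15.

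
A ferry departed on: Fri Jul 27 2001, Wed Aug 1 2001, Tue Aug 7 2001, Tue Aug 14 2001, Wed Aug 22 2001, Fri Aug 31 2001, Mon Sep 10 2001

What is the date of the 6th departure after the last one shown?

Fri Nov 30 2001

The spacing grows by 1 each time: 5, 6, 7, 8, 9, 10 days.
Next gap: 11 days. Mon Sep 10 2001 + 11 days = Fri Sep 21 2001.
Next gap: 12 days. Fri Sep 21 2001 + 12 days = Wed Oct 3 2001.
Next gap: 13 days. Wed Oct 3 2001 + 13 days = Tue Oct 16 2001.
Next gap: 14 days. Tue Oct 16 2001 + 14 days = Tue Oct 30 2001.
Next gap: 15 days. Tue Oct 30 2001 + 15 days = Wed Nov 14 2001.
Next gap: 16 days. Wed Nov 14 2001 + 16 days = Fri Nov 30 2001.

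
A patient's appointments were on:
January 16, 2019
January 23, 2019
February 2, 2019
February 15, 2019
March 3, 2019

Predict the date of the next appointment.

March 22, 2019

Intervals are 7, 10, 13, 16 days — an arithmetic progression with common difference 3.
Next gap: 19 days. March 3, 2019 + 19 days = March 22, 2019.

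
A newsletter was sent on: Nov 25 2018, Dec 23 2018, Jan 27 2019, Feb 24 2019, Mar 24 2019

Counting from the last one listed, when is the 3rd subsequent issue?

Jun 23 2019

All dates are Sundays, 28, 35, 28, 28 days apart.
Specifically, the 4th Sunday of each month.
4th Sunday of April 2019: Apr 28 2019.
May 2019 — 4th Sunday is May 26 2019.
4th Sunday of June 2019: Jun 23 2019.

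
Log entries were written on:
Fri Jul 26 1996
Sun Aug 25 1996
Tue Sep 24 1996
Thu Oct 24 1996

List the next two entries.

Sat Nov 23 1996, Mon Dec 23 1996

Every event comes 30 days after the last (30, 30, 30).
Thu Oct 24 1996 + 30 days = Sat Nov 23 1996.
Sat Nov 23 1996 + 30 days = Mon Dec 23 1996.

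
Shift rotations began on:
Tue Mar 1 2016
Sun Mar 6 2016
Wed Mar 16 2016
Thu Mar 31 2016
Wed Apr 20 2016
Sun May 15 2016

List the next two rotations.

Tue Jun 14 2016, Tue Jul 19 2016

Gaps: 5, 10, 15, 20, 25 days — each gap is 5 larger than the previous one.
Next gap: 30 days. Sun May 15 2016 + 30 days = Tue Jun 14 2016.
Next gap: 35 days. Tue Jun 14 2016 + 35 days = Tue Jul 19 2016.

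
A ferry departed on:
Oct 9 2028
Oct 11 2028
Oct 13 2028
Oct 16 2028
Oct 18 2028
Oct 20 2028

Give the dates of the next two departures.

Gaps: 2, 2, 3, 2, 2 days — not constant, but cyclic with period 3.
The events fall on every Monday, Wednesday and Friday.
Next Monday: Oct 23 2028.
The following Wednesday is Oct 25 2028.

Oct 23 2028, Oct 25 2028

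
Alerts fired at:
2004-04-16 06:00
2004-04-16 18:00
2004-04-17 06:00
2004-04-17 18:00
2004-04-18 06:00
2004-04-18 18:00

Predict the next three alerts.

2004-04-19 06:00, 2004-04-19 18:00, 2004-04-20 06:00

The interval is a steady 12 hours (12, 12, 12, 12, 12).
2004-04-18 18:00 + 12 h = 2004-04-19 06:00.
2004-04-19 06:00 + 12 h = 2004-04-19 18:00.
2004-04-19 18:00 + 12 h = 2004-04-20 06:00.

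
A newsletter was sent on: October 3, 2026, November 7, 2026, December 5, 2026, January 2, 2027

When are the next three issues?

February 6, 2027; March 6, 2027; April 3, 2027

These are Saturdays at 28- or 35-day spacing (35, 28, 28).
The pattern: 1st Saturday of the month.
February 2027 — 1st Saturday is February 6, 2027.
March 2027 — 1st Saturday is March 6, 2027.
1st Saturday of April 2027: April 3, 2027.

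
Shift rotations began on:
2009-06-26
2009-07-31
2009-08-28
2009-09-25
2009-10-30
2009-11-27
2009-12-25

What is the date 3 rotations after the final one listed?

These are Fridays with 35, 28, 28, 35, 28, 28-day gaps.
Each is the final Friday of its month — 2009-07-31 is past the 28th, so '4th Friday' doesn't fit.
Last Friday of January 2010: 2010-01-29.
Last Friday of February 2010: 2010-02-26.
Last Friday of March 2010: 2010-03-26.

2010-03-26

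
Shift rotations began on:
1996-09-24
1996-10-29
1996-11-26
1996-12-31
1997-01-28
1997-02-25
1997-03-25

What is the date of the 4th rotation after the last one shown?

1997-07-29

Every date is a Tuesday; gaps 35, 28, 35, 28, 28, 28 days.
Each is the last Tuesday of its month (at least one falls on the 29th or later, ruling out '4th Tuesday').
Last Tuesday of April 1997: 1997-04-29.
Last Tuesday of May 1997: 1997-05-27.
June 1997 ends with Tuesday 1997-06-24.
Last Tuesday of July 1997: 1997-07-29.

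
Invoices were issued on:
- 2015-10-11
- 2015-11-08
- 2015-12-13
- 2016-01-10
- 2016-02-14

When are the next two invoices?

2016-03-13, 2016-04-10

These are Sundays at 28- or 35-day spacing (28, 35, 28, 35).
The pattern: 2nd Sunday of the month.
2nd Sunday of March 2016: 2016-03-13.
April 2016 — 2nd Sunday is 2016-04-10.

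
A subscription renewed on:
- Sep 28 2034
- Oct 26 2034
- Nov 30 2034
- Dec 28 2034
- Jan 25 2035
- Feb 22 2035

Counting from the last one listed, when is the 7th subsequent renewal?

Sep 27 2035

All Thursdays; the gaps (28, 35, 28, 28, 28) vary with month length.
This is the last Thursday of each month.
March 2035 ends with Thursday Mar 29 2035.
April 2035 ends with Thursday Apr 26 2035.
Last Thursday of May 2035: May 31 2035.
June 2035 ends with Thursday Jun 28 2035.
Last Thursday of July 2035: Jul 26 2035.
August 2035 ends with Thursday Aug 30 2035.
September 2035 ends with Thursday Sep 27 2035.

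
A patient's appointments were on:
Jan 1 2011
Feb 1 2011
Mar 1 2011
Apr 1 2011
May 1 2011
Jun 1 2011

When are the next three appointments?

Each date is the 1st; the gaps (31, 28, 31, 30, 31) track the month lengths.
The rule is the 1st of each month.
Next: July 2011 → Jul 1 2011.
August 2011: Aug 1 2011.
September 2011: Sep 1 2011.

Jul 1 2011, Aug 1 2011, Sep 1 2011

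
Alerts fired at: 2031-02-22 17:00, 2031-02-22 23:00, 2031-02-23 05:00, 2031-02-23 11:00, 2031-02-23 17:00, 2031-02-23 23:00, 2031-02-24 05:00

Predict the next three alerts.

The interval is a steady 6 hours (6, 6, 6, 6, 6, 6).
2031-02-24 05:00 + 6 h = 2031-02-24 11:00.
2031-02-24 11:00 + 6 h = 2031-02-24 17:00.
2031-02-24 17:00 + 6 h = 2031-02-24 23:00.

2031-02-24 11:00, 2031-02-24 17:00, 2031-02-24 23:00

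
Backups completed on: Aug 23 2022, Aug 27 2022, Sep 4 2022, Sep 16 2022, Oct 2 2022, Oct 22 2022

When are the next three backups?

Gaps: 4, 8, 12, 16, 20 days — each gap is 4 larger than the previous one.
Next gap: 24 days. Oct 22 2022 + 24 days = Nov 15 2022.
Next gap: 28 days. Nov 15 2022 + 28 days = Dec 13 2022.
Next gap: 32 days. Dec 13 2022 + 32 days = Jan 14 2023.

Nov 15 2022, Dec 13 2022, Jan 14 2023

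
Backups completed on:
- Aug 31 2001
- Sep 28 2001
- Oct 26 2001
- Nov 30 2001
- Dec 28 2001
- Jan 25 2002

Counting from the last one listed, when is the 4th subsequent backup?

May 31 2002

All Fridays; the gaps (28, 28, 35, 28, 28) vary with month length.
This is the last Friday of each month.
Last Friday of February 2002: Feb 22 2002.
March 2002 ends with Friday Mar 29 2002.
Last Friday of April 2002: Apr 26 2002.
May 2002 ends with Friday May 31 2002.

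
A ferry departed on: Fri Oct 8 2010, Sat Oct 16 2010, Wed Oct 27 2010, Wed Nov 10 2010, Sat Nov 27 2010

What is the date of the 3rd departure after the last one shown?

The spacing grows by 3 each time: 8, 11, 14, 17 days.
Next gap: 20 days. Sat Nov 27 2010 + 20 days = Fri Dec 17 2010.
Next gap: 23 days. Fri Dec 17 2010 + 23 days = Sun Jan 9 2011.
Next gap: 26 days. Sun Jan 9 2011 + 26 days = Fri Feb 4 2011.

Fri Feb 4 2011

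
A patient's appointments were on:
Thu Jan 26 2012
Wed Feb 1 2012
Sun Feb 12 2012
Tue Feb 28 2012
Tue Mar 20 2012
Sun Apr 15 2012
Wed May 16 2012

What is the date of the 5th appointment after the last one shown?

Gaps: 6, 11, 16, 21, 26, 31 days — each gap is 5 larger than the previous one.
Next gap: 36 days. Wed May 16 2012 + 36 days = Thu Jun 21 2012.
Next gap: 41 days. Thu Jun 21 2012 + 41 days = Wed Aug 1 2012.
Next gap: 46 days. Wed Aug 1 2012 + 46 days = Sun Sep 16 2012.
Next gap: 51 days. Sun Sep 16 2012 + 51 days = Tue Nov 6 2012.
Next gap: 56 days. Tue Nov 6 2012 + 56 days = Tue Jan 1 2013.

Tue Jan 1 2013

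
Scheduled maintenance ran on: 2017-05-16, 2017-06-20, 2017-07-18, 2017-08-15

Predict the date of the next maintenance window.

2017-09-19

These are Tuesdays at 28- or 35-day spacing (35, 28, 28).
The pattern: 3rd Tuesday of the month.
September 2017 — 3rd Tuesday is 2017-09-19.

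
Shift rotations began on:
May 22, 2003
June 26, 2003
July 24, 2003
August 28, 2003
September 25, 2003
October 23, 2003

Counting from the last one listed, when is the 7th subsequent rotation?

May 27, 2004

All dates are Thursdays, 35, 28, 35, 28, 28 days apart.
Specifically, the 4th Thursday of each month.
4th Thursday of November 2003: November 27, 2003.
4th Thursday of December 2003: December 25, 2003.
January 2004 — 4th Thursday is January 22, 2004.
February 2004 — 4th Thursday is February 26, 2004.
March 2004 — 4th Thursday is March 25, 2004.
4th Thursday of April 2004: April 22, 2004.
May 2004 — 4th Thursday is May 27, 2004.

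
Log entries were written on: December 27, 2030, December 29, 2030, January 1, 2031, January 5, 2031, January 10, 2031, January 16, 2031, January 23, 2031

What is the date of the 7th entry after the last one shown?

April 10, 2031

The spacing grows by 1 each time: 2, 3, 4, 5, 6, 7 days.
Next gap: 8 days. January 23, 2031 + 8 days = January 31, 2031.
Next gap: 9 days. January 31, 2031 + 9 days = February 9, 2031.
Next gap: 10 days. February 9, 2031 + 10 days = February 19, 2031.
Next gap: 11 days. February 19, 2031 + 11 days = March 2, 2031.
Next gap: 12 days. March 2, 2031 + 12 days = March 14, 2031.
Next gap: 13 days. March 14, 2031 + 13 days = March 27, 2031.
Next gap: 14 days. March 27, 2031 + 14 days = April 10, 2031.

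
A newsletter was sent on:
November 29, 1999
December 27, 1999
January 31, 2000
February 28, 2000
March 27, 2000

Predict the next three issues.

All Mondays; the gaps (28, 35, 28, 28) vary with month length.
This is the last Monday of each month.
April 2000 ends with Monday April 24, 2000.
May 2000 ends with Monday May 29, 2000.
Last Monday of June 2000: June 26, 2000.

April 24, 2000; May 29, 2000; June 26, 2000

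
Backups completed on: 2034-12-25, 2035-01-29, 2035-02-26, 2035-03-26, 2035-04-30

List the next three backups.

Every date is a Monday; gaps 35, 28, 28, 35 days.
Each is the last Monday of its month (at least one falls on the 29th or later, ruling out '4th Monday').
Last Monday of May 2035: 2035-05-28.
June 2035 ends with Monday 2035-06-25.
July 2035 ends with Monday 2035-07-30.

2035-05-28, 2035-06-25, 2035-07-30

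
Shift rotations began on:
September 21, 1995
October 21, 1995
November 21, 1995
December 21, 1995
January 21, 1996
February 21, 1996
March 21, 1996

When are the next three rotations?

April 21, 1996; May 21, 1996; June 21, 1996

Gaps: 30, 31, 30, 31, 31, 29 days — not constant. Every event is on the 21st of the month.
Pattern: the 21st of each month.
Next: April 1996 → April 21, 1996.
Next: May 1996 → May 21, 1996.
Next: June 1996 → June 21, 1996.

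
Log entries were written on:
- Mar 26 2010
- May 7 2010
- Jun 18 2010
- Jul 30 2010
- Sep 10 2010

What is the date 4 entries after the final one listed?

Gaps between consecutive events: 42, 42, 42, 42 days — a constant 42-day interval.
Sep 10 2010 + 42 days = Oct 22 2010.
Oct 22 2010 + 42 days = Dec 3 2010.
Dec 3 2010 + 42 days = Jan 14 2011.
Jan 14 2011 + 42 days = Feb 25 2011.

Feb 25 2011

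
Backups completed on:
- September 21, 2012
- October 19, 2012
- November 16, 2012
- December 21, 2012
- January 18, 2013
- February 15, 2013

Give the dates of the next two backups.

March 15, 2013; April 19, 2013

All dates are Fridays, 28, 28, 35, 28, 28 days apart.
Specifically, the 3rd Friday of each month.
3rd Friday of March 2013: March 15, 2013.
April 2013 — 3rd Friday is April 19, 2013.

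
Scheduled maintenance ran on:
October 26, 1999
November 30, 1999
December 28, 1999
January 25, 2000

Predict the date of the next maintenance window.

Every date is a Tuesday; gaps 35, 28, 28 days.
Each is the last Tuesday of its month (at least one falls on the 29th or later, ruling out '4th Tuesday').
February 2000 ends with Tuesday February 29, 2000.

February 29, 2000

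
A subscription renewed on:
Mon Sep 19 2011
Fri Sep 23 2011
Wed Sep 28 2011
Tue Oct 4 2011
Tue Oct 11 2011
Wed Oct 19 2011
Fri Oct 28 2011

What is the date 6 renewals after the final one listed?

Gaps: 4, 5, 6, 7, 8, 9 days — each gap is 1 larger than the previous one.
Next gap: 10 days. Fri Oct 28 2011 + 10 days = Mon Nov 7 2011.
Next gap: 11 days. Mon Nov 7 2011 + 11 days = Fri Nov 18 2011.
Next gap: 12 days. Fri Nov 18 2011 + 12 days = Wed Nov 30 2011.
Next gap: 13 days. Wed Nov 30 2011 + 13 days = Tue Dec 13 2011.
Next gap: 14 days. Tue Dec 13 2011 + 14 days = Tue Dec 27 2011.
Next gap: 15 days. Tue Dec 27 2011 + 15 days = Wed Jan 11 2012.

Wed Jan 11 2012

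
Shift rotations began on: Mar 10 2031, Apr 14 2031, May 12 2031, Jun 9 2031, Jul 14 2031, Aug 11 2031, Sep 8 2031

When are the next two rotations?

Oct 13 2031, Nov 10 2031

Gaps: 35, 28, 28, 35, 28, 28 days — a mix of 28 and 35. Every date is a Monday.
Each is the 2nd Monday of its month.
2nd Monday of October 2031: Oct 13 2031.
2nd Monday of November 2031: Nov 10 2031.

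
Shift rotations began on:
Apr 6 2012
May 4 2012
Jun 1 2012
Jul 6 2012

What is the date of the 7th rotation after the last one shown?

Gaps: 28, 28, 35 days — a mix of 28 and 35. Every date is a Friday.
Each is the 1st Friday of its month.
August 2012 — 1st Friday is Aug 3 2012.
1st Friday of September 2012: Sep 7 2012.
1st Friday of October 2012: Oct 5 2012.
1st Friday of November 2012: Nov 2 2012.
1st Friday of December 2012: Dec 7 2012.
1st Friday of January 2013: Jan 4 2013.
1st Friday of February 2013: Feb 1 2013.

Feb 1 2013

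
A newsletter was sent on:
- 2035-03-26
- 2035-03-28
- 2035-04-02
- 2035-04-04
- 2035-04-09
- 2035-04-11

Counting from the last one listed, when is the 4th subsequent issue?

Every event lands on a Monday or Wednesday (gaps cycle 2, 5, 2, 5, 2).
So the schedule is: every Monday and Wednesday.
Next Monday: 2035-04-16.
The following Wednesday is 2035-04-18.
Next Monday: 2035-04-23.
The following Wednesday is 2035-04-25.

2035-04-25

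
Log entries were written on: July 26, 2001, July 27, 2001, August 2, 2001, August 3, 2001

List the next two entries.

August 9, 2001; August 10, 2001

Every event lands on a Thursday or Friday (gaps cycle 1, 6, 1).
So the schedule is: every Thursday and Friday.
Next Thursday: August 9, 2001.
The following Friday is August 10, 2001.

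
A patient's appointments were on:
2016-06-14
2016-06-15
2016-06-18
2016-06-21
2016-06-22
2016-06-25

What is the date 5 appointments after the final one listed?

Every event lands on a Tuesday or Wednesday or Saturday (gaps cycle 1, 3, 3, 1, 3).
So the schedule is: every Tuesday, Wednesday and Saturday.
The following Tuesday is 2016-06-28.
The following Wednesday is 2016-06-29.
Next Saturday: 2016-07-02.
The following Tuesday is 2016-07-05.
The following Wednesday is 2016-07-06.

2016-07-06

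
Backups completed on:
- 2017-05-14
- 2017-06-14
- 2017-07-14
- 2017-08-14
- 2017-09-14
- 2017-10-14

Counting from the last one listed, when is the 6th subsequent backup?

2018-04-14

Gaps: 31, 30, 31, 31, 30 days — not constant. Every event is on the 14th of the month.
Pattern: the 14th of each month.
November 2017: 2017-11-14.
December 2017: 2017-12-14.
Next: January 2018 → 2018-01-14.
February 2018: 2018-02-14.
March 2018: 2018-03-14.
Next: April 2018 → 2018-04-14.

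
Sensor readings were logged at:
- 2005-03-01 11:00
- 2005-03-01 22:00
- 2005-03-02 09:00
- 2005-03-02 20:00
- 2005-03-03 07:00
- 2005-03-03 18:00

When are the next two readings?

2005-03-04 05:00, 2005-03-04 16:00

The interval is a steady 11 hours (11, 11, 11, 11, 11).
2005-03-03 18:00 + 11 h = 2005-03-04 05:00.
2005-03-04 05:00 + 11 h = 2005-03-04 16:00.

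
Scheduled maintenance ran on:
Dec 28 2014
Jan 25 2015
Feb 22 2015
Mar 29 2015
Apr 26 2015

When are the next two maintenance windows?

May 31 2015, Jun 28 2015

These are Sundays with 28, 28, 35, 28-day gaps.
Each is the final Sunday of its month — Mar 29 2015 is past the 28th, so '4th Sunday' doesn't fit.
May 2015 ends with Sunday May 31 2015.
Last Sunday of June 2015: Jun 28 2015.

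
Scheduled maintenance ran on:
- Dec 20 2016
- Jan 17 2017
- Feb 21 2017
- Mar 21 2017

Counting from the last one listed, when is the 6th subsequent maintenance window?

All dates are Tuesdays, 28, 35, 28 days apart.
Specifically, the 3rd Tuesday of each month.
3rd Tuesday of April 2017: Apr 18 2017.
3rd Tuesday of May 2017: May 16 2017.
June 2017 — 3rd Tuesday is Jun 20 2017.
3rd Tuesday of July 2017: Jul 18 2017.
August 2017 — 3rd Tuesday is Aug 15 2017.
September 2017 — 3rd Tuesday is Sep 19 2017.

Sep 19 2017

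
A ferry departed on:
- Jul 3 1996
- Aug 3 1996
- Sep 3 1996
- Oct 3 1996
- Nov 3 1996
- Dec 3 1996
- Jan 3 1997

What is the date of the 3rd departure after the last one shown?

Each date is the 3rd; the gaps (31, 31, 30, 31, 30, 31) track the month lengths.
The rule is the 3rd of each month.
February 1997: Feb 3 1997.
March 1997: Mar 3 1997.
Next: April 1997 → Apr 3 1997.

Apr 3 1997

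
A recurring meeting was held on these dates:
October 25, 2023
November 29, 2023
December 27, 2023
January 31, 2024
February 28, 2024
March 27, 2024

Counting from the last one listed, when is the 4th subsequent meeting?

July 31, 2024

All Wednesdays; the gaps (35, 28, 35, 28, 28) vary with month length.
This is the last Wednesday of each month.
April 2024 ends with Wednesday April 24, 2024.
Last Wednesday of May 2024: May 29, 2024.
June 2024 ends with Wednesday June 26, 2024.
July 2024 ends with Wednesday July 31, 2024.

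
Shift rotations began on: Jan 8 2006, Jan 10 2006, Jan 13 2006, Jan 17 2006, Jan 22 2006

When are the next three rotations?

The spacing grows by 1 each time: 2, 3, 4, 5 days.
Next gap: 6 days. Jan 22 2006 + 6 days = Jan 28 2006.
Next gap: 7 days. Jan 28 2006 + 7 days = Feb 4 2006.
Next gap: 8 days. Feb 4 2006 + 8 days = Feb 12 2006.

Jan 28 2006, Feb 4 2006, Feb 12 2006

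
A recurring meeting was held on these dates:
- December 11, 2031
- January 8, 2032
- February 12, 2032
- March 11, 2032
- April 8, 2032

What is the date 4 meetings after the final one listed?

Gaps: 28, 35, 28, 28 days — a mix of 28 and 35. Every date is a Thursday.
Each is the 2nd Thursday of its month.
2nd Thursday of May 2032: May 13, 2032.
2nd Thursday of June 2032: June 10, 2032.
July 2032 — 2nd Thursday is July 8, 2032.
2nd Thursday of August 2032: August 12, 2032.

August 12, 2032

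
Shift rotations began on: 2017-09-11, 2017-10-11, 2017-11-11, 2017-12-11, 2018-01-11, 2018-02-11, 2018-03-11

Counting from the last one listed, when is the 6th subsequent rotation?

2018-09-11

The day-of-month is always 11 (30, 31, 30, 31, 31, 28 days between events).
So this recurs on the 11th of each month.
April 2018: 2018-04-11.
May 2018: 2018-05-11.
Next: June 2018 → 2018-06-11.
Next: July 2018 → 2018-07-11.
Next: August 2018 → 2018-08-11.
Next: September 2018 → 2018-09-11.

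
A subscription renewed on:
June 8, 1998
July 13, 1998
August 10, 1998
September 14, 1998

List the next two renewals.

Gaps: 35, 28, 35 days — a mix of 28 and 35. Every date is a Monday.
Each is the 2nd Monday of its month.
2nd Monday of October 1998: October 12, 1998.
2nd Monday of November 1998: November 9, 1998.

October 12, 1998; November 9, 1998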